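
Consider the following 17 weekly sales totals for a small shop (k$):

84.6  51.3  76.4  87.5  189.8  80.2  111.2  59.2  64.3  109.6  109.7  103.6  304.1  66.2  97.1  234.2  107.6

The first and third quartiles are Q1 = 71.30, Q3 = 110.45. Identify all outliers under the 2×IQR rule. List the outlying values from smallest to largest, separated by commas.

189.8, 234.2, 304.1

IQR = Q3 − Q1 = 110.45 − 71.30 = 39.15.
Lower fence = Q1 − 2·IQR = 71.30 − 78.30 = -7.00.
Upper fence = Q3 + 2·IQR = 110.45 + 78.30 = 188.75.
189.8 > 188.75 → outlier.
234.2 > 188.75 → outlier.
304.1 > 188.75 → outlier.
All remaining values lie within [-7.00, 188.75].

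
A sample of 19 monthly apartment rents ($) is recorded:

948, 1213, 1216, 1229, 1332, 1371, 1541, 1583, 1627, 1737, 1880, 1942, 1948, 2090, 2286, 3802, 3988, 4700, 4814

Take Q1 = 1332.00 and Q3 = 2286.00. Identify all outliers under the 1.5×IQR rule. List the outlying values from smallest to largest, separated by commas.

3802, 3988, 4700, 4814

IQR = Q3 − Q1 = 2286.00 − 1332.00 = 954.00.
Lower fence = Q1 − 1.5·IQR = 1332.00 − 1431.00 = -99.00.
Upper fence = Q3 + 1.5·IQR = 2286.00 + 1431.00 = 3717.00.
3802 > 3717.00 → outlier.
3988 > 3717.00 → outlier.
4700 > 3717.00 → outlier.
4814 > 3717.00 → outlier.
All remaining values lie within [-99.00, 3717.00].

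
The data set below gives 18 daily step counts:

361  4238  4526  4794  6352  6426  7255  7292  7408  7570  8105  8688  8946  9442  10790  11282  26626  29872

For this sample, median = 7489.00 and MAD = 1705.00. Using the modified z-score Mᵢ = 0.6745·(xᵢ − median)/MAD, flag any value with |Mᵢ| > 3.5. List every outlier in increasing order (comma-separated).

26626, 29872

|Mᵢ| > 3.5 ⇔ |xᵢ − 7489.00| > 3.5·1705.00/0.6745 = 8847.29.
So outliers lie outside [-1358.29, 16336.29].
26626: M = 7.57 → outlier.
29872: M = 8.85 → outlier.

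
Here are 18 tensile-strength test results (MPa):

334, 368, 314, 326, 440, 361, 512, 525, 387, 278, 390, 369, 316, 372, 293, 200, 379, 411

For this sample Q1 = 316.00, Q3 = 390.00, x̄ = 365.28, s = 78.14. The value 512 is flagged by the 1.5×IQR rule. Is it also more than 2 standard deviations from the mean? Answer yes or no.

no

z = (512 − 365.28) / 78.14 = 1.88.
|z| = 1.88 ≤ 2.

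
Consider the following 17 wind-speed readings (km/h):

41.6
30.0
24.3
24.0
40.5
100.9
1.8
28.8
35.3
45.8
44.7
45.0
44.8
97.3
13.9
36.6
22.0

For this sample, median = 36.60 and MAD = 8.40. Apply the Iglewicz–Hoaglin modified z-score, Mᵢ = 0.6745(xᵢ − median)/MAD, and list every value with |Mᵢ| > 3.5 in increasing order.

97.3, 100.9

|Mᵢ| > 3.5 ⇔ |xᵢ − 36.60| > 3.5·8.40/0.6745 = 43.59.
So outliers lie outside [-6.99, 80.19].
97.3: M = 4.87 → outlier.
100.9: M = 5.16 → outlier.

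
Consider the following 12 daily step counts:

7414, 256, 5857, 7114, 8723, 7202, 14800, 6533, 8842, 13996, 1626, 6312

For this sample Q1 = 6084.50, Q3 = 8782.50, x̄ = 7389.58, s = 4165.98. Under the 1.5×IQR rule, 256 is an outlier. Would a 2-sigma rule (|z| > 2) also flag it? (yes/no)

no

z = (256 − 7389.58) / 4165.98 = -1.71.
|z| = 1.71 ≤ 2.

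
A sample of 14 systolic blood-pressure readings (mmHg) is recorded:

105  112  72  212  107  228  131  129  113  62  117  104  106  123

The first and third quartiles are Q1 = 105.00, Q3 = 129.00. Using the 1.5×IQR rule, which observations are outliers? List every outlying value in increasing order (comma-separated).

62, 212, 228

IQR = Q3 − Q1 = 129.00 − 105.00 = 24.00.
Lower fence = Q1 − 1.5·IQR = 105.00 − 36.00 = 69.00.
Upper fence = Q3 + 1.5·IQR = 129.00 + 36.00 = 165.00.
62 < 69.00 → outlier.
212 > 165.00 → outlier.
228 > 165.00 → outlier.
All remaining values lie within [69.00, 165.00].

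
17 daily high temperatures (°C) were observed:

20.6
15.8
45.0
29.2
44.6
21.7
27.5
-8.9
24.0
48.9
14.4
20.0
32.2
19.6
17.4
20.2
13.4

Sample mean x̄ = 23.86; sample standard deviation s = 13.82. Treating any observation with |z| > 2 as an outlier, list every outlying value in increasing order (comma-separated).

-8.9

Cutoffs at x̄ ± 2s: 23.86 ± 2·13.82 = [-3.78, 51.50].
-8.9: z = -2.37, |z| > 2 → outlier.
Every other value lies within [-3.78, 51.50].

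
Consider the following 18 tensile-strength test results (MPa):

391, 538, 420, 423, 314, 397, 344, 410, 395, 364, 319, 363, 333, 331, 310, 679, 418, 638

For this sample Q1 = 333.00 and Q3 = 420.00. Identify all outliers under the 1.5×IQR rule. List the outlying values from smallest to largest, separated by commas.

IQR = Q3 − Q1 = 420.00 − 333.00 = 87.00.
Lower fence = Q1 − 1.5·IQR = 333.00 − 130.50 = 202.50.
Upper fence = Q3 + 1.5·IQR = 420.00 + 130.50 = 550.50.
638 > 550.50 → outlier.
679 > 550.50 → outlier.
All remaining values lie within [202.50, 550.50].

638, 679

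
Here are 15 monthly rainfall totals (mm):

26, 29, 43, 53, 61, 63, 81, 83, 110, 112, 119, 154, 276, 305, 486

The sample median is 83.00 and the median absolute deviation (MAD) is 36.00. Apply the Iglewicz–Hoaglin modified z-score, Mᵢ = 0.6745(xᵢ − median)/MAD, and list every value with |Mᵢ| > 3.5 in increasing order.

276, 305, 486

|Mᵢ| > 3.5 ⇔ |xᵢ − 83.00| > 3.5·36.00/0.6745 = 186.81.
So outliers lie outside [-103.81, 269.81].
276: M = 3.62 → outlier.
305: M = 4.16 → outlier.
486: M = 7.55 → outlier.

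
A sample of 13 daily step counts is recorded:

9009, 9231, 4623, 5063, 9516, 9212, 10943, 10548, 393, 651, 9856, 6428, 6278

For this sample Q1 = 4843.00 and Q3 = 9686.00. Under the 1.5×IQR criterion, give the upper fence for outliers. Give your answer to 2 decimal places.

IQR = Q3 − Q1 = 9686.00 − 4843.00 = 4843.00.
Lower fence = Q1 − 1.5·IQR = 4843.00 − 7264.50 = -2421.50.
Upper fence = Q3 + 1.5·IQR = 9686.00 + 7264.50 = 16950.50.

16950.50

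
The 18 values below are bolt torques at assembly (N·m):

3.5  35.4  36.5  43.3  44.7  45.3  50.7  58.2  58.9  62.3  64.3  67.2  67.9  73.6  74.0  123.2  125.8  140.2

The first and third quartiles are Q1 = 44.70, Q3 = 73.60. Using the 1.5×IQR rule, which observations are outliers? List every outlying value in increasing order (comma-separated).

IQR = Q3 − Q1 = 73.60 − 44.70 = 28.90.
Lower fence = Q1 − 1.5·IQR = 44.70 − 43.35 = 1.35.
Upper fence = Q3 + 1.5·IQR = 73.60 + 43.35 = 116.95.
123.2 > 116.95 → outlier.
125.8 > 116.95 → outlier.
140.2 > 116.95 → outlier.
All remaining values lie within [1.35, 116.95].

123.2, 125.8, 140.2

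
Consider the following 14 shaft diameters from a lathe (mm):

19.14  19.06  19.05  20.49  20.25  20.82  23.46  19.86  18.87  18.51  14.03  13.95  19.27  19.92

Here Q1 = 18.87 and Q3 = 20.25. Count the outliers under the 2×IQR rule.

3

IQR = 1.38; fences at 18.87 − 2.76 = 16.11 and 20.25 + 2.76 = 23.01.
Outside the cutoffs: 13.95, 14.03, 23.46.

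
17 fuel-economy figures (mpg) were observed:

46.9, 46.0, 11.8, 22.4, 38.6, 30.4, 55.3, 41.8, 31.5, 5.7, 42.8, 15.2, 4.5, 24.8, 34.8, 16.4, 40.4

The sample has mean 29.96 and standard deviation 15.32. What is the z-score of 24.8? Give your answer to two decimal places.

-0.34

z = (24.8 − 29.96) / 15.32 = -0.34.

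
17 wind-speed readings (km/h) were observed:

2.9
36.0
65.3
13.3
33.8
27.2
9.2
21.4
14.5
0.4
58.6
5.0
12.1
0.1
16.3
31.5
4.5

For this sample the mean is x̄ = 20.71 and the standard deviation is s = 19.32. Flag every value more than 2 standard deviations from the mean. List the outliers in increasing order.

65.3

Cutoffs at x̄ ± 2s: 20.71 ± 2·19.32 = [-17.93, 59.35].
65.3: z = 2.31, |z| > 2 → outlier.
Every other value lies within [-17.93, 59.35].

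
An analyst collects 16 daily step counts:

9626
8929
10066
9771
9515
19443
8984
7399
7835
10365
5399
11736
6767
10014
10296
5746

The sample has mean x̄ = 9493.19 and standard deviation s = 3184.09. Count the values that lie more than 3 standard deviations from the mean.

Cutoffs: x̄ ± 3s = [-59.08, 19045.46].
Outside the cutoffs: 19443.

1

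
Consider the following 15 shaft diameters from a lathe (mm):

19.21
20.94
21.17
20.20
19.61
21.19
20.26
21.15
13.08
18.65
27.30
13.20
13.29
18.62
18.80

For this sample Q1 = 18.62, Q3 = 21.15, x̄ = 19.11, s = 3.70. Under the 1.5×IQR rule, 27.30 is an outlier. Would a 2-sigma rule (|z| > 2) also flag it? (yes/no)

z = (27.30 − 19.11) / 3.70 = 2.21.
|z| = 2.21 > 2.

yes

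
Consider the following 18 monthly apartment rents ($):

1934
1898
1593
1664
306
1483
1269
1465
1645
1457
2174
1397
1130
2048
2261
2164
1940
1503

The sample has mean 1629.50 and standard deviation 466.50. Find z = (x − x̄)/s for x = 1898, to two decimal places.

0.58

z = (1898 − 1629.50) / 466.50 = 0.58.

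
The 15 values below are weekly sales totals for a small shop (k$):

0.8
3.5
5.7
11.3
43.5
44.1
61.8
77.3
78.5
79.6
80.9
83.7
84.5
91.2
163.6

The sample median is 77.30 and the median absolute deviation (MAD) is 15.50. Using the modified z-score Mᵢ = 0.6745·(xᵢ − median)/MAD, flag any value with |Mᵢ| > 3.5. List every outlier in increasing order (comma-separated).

163.6

|Mᵢ| > 3.5 ⇔ |xᵢ − 77.30| > 3.5·15.50/0.6745 = 80.43.
So outliers lie outside [-3.13, 157.73].
163.6: M = 3.76 → outlier.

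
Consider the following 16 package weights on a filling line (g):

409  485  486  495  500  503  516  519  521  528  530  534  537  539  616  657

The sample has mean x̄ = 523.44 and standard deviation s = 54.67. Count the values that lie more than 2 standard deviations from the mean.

Cutoffs: x̄ ± 2s = [414.10, 632.78].
Outside the cutoffs: 409, 657.

2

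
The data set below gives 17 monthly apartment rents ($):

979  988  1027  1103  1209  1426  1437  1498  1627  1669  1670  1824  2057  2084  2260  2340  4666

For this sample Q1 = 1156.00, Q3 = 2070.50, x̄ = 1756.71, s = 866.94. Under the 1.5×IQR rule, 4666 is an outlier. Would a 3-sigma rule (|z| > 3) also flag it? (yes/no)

yes

z = (4666 − 1756.71) / 866.94 = 3.36.
|z| = 3.36 > 3.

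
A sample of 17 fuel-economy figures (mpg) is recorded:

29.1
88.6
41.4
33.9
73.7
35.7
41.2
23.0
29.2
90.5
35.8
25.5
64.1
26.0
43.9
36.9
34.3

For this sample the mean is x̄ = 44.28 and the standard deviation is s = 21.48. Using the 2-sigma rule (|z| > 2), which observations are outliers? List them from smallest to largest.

Cutoffs at x̄ ± 2s: 44.28 ± 2·21.48 = [1.32, 87.24].
88.6: z = 2.06, |z| > 2 → outlier.
90.5: z = 2.15, |z| > 2 → outlier.
Every other value lies within [1.32, 87.24].

88.6, 90.5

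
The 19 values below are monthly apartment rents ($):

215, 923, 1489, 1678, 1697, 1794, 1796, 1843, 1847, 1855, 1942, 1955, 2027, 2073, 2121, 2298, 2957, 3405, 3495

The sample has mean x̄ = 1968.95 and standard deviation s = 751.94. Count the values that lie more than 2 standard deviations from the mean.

2

Cutoffs: x̄ ± 2s = [465.07, 3472.83].
Outside the cutoffs: 215, 3495.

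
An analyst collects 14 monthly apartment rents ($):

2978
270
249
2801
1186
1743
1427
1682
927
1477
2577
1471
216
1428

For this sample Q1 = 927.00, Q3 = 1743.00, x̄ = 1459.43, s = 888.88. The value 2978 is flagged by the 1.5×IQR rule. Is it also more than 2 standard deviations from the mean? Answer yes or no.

z = (2978 − 1459.43) / 888.88 = 1.71.
|z| = 1.71 ≤ 2.

no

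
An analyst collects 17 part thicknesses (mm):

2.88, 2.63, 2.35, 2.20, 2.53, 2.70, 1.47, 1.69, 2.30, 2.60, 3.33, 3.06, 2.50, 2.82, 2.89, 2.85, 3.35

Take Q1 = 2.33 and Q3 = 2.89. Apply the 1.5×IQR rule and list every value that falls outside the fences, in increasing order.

1.47

IQR = Q3 − Q1 = 2.89 − 2.33 = 0.56.
Lower fence = Q1 − 1.5·IQR = 2.33 − 0.84 = 1.49.
Upper fence = Q3 + 1.5·IQR = 2.89 + 0.84 = 3.73.
1.47 < 1.49 → outlier.
All remaining values lie within [1.49, 3.73].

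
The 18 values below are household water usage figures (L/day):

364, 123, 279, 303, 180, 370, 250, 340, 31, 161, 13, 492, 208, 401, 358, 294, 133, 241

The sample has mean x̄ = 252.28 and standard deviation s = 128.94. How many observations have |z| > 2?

Cutoffs: x̄ ± 2s = [-5.60, 510.16].
Every value lies within the cutoffs.

0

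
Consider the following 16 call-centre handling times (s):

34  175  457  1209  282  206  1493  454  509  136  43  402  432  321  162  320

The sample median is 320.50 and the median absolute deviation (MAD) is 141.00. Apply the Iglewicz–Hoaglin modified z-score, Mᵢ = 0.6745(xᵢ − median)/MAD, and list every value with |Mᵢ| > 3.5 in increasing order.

|Mᵢ| > 3.5 ⇔ |xᵢ − 320.50| > 3.5·141.00/0.6745 = 731.65.
So outliers lie outside [-411.15, 1052.15].
1209: M = 4.25 → outlier.
1493: M = 5.61 → outlier.

1209, 1493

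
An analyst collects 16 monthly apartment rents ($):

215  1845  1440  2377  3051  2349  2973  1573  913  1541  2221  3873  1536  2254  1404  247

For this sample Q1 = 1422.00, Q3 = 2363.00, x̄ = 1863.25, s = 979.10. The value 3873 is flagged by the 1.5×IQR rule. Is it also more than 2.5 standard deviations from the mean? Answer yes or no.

z = (3873 − 1863.25) / 979.10 = 2.05.
|z| = 2.05 ≤ 2.5.

no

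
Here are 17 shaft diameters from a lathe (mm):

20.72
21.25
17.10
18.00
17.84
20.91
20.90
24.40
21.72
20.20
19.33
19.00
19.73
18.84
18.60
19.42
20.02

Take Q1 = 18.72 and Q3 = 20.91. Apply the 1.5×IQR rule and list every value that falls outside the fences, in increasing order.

IQR = Q3 − Q1 = 20.91 − 18.72 = 2.19.
Lower fence = Q1 − 1.5·IQR = 18.72 − 3.285 = 15.435.
Upper fence = Q3 + 1.5·IQR = 20.91 + 3.285 = 24.195.
24.40 > 24.195 → outlier.
All remaining values lie within [15.435, 24.195].

24.40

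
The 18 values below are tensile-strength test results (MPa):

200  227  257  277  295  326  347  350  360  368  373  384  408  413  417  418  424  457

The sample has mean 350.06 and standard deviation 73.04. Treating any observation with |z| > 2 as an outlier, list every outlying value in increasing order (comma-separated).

200

Cutoffs at x̄ ± 2s: 350.06 ± 2·73.04 = [203.98, 496.14].
200: z = -2.05, |z| > 2 → outlier.
Every other value lies within [203.98, 496.14].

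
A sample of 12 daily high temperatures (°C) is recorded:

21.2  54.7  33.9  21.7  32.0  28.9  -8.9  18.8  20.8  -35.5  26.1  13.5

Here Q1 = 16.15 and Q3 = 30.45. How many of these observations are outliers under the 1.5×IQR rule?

IQR = 14.30; fences at 16.15 − 21.45 = -5.30 and 30.45 + 21.45 = 51.90.
Outside the cutoffs: -35.5, -8.9, 54.7.

3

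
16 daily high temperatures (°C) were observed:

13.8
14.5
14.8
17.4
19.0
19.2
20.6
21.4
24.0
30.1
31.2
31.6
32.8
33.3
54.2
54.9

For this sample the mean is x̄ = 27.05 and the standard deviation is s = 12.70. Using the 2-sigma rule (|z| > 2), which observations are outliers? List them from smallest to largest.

54.2, 54.9

Cutoffs at x̄ ± 2s: 27.05 ± 2·12.70 = [1.65, 52.45].
54.2: z = 2.14, |z| > 2 → outlier.
54.9: z = 2.19, |z| > 2 → outlier.
Every other value lies within [1.65, 52.45].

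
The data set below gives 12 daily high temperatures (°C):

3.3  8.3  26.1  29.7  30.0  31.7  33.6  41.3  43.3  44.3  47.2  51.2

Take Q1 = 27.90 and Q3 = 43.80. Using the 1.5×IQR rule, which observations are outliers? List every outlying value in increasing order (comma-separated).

3.3

IQR = Q3 − Q1 = 43.80 − 27.90 = 15.90.
Lower fence = Q1 − 1.5·IQR = 27.90 − 23.85 = 4.05.
Upper fence = Q3 + 1.5·IQR = 43.80 + 23.85 = 67.65.
3.3 < 4.05 → outlier.
All remaining values lie within [4.05, 67.65].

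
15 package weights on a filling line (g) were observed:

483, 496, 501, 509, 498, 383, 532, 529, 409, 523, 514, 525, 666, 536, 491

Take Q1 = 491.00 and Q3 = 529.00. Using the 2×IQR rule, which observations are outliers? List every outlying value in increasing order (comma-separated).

IQR = Q3 − Q1 = 529.00 − 491.00 = 38.00.
Lower fence = Q1 − 2·IQR = 491.00 − 76.00 = 415.00.
Upper fence = Q3 + 2·IQR = 529.00 + 76.00 = 605.00.
383 < 415.00 → outlier.
409 < 415.00 → outlier.
666 > 605.00 → outlier.
All remaining values lie within [415.00, 605.00].

383, 409, 666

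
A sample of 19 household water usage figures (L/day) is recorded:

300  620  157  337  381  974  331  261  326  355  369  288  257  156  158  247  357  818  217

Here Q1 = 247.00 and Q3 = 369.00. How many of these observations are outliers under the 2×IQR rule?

IQR = 122.00; fences at 247.00 − 244.00 = 3.00 and 369.00 + 244.00 = 613.00.
Outside the cutoffs: 620, 818, 974.

3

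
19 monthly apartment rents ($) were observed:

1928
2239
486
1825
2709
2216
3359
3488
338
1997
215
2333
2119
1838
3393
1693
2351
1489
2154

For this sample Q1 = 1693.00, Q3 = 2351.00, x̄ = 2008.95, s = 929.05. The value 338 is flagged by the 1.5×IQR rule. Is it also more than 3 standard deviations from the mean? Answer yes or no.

z = (338 − 2008.95) / 929.05 = -1.80.
|z| = 1.80 ≤ 3.

no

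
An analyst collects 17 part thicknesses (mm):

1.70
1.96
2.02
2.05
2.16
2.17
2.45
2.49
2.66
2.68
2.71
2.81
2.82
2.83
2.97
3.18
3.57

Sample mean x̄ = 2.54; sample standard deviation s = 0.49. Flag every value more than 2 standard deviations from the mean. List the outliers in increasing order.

3.57

Cutoffs at x̄ ± 2s: 2.54 ± 2·0.49 = [1.56, 3.52].
3.57: z = 2.10, |z| > 2 → outlier.
Every other value lies within [1.56, 3.52].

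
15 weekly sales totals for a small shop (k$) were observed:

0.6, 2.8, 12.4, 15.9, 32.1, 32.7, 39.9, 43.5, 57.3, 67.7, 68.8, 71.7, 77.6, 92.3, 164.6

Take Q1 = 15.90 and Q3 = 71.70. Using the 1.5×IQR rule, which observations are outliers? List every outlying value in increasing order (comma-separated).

IQR = Q3 − Q1 = 71.70 − 15.90 = 55.80.
Lower fence = Q1 − 1.5·IQR = 15.90 − 83.70 = -67.80.
Upper fence = Q3 + 1.5·IQR = 71.70 + 83.70 = 155.40.
164.6 > 155.40 → outlier.
All remaining values lie within [-67.80, 155.40].

164.6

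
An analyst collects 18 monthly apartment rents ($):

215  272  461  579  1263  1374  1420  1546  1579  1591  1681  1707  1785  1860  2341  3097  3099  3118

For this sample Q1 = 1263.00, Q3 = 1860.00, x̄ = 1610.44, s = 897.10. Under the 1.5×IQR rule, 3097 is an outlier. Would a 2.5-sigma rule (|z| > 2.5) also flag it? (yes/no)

z = (3097 − 1610.44) / 897.10 = 1.66.
|z| = 1.66 ≤ 2.5.

no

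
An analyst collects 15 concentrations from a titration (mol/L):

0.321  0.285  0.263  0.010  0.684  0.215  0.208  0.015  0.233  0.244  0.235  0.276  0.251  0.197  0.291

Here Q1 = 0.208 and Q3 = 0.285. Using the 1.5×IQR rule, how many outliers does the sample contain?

IQR = 0.077; fences at 0.208 − 0.1155 = 0.0925 and 0.285 + 0.1155 = 0.4005.
Outside the cutoffs: 0.010, 0.015, 0.684.

3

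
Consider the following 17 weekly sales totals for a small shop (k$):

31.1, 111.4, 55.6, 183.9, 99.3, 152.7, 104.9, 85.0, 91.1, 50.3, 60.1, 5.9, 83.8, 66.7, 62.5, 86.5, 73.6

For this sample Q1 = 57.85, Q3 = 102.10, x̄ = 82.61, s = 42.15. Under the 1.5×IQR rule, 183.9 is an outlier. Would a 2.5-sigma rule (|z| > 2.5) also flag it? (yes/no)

no

z = (183.9 − 82.61) / 42.15 = 2.40.
|z| = 2.40 ≤ 2.5.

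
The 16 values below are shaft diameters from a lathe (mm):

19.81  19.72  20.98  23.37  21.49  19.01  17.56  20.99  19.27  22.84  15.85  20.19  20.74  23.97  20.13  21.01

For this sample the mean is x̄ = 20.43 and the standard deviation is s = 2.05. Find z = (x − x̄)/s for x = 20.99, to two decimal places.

z = (20.99 − 20.43) / 2.05 = 0.27.

0.27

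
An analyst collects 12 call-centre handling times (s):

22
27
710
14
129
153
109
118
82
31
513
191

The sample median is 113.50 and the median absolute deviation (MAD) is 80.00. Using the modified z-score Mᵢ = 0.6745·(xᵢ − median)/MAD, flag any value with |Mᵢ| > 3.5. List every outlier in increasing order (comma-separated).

|Mᵢ| > 3.5 ⇔ |xᵢ − 113.50| > 3.5·80.00/0.6745 = 415.12.
So outliers lie outside [-301.62, 528.62].
710: M = 5.03 → outlier.

710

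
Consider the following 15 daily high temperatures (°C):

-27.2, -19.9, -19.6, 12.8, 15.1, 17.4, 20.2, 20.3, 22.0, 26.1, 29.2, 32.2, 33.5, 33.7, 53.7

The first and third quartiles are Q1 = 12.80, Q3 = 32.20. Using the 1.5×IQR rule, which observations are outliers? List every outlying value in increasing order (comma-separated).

-27.2, -19.9, -19.6

IQR = Q3 − Q1 = 32.20 − 12.80 = 19.40.
Lower fence = Q1 − 1.5·IQR = 12.80 − 29.10 = -16.30.
Upper fence = Q3 + 1.5·IQR = 32.20 + 29.10 = 61.30.
-27.2 < -16.30 → outlier.
-19.9 < -16.30 → outlier.
-19.6 < -16.30 → outlier.
All remaining values lie within [-16.30, 61.30].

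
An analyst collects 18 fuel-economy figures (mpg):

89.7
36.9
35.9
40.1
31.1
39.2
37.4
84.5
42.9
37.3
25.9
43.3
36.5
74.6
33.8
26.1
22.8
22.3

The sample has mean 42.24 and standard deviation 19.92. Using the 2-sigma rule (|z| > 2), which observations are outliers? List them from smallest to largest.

Cutoffs at x̄ ± 2s: 42.24 ± 2·19.92 = [2.40, 82.08].
84.5: z = 2.12, |z| > 2 → outlier.
89.7: z = 2.38, |z| > 2 → outlier.
Every other value lies within [2.40, 82.08].

84.5, 89.7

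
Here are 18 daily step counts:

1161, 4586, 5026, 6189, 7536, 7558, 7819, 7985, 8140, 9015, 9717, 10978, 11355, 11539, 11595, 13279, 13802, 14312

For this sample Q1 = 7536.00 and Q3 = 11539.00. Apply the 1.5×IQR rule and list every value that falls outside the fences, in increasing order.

1161

IQR = Q3 − Q1 = 11539.00 − 7536.00 = 4003.00.
Lower fence = Q1 − 1.5·IQR = 7536.00 − 6004.50 = 1531.50.
Upper fence = Q3 + 1.5·IQR = 11539.00 + 6004.50 = 17543.50.
1161 < 1531.50 → outlier.
All remaining values lie within [1531.50, 17543.50].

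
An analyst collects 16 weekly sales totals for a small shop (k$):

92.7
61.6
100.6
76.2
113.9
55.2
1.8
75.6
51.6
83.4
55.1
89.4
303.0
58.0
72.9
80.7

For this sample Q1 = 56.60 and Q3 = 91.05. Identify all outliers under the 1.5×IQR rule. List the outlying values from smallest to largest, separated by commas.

1.8, 303.0

IQR = Q3 − Q1 = 91.05 − 56.60 = 34.45.
Lower fence = Q1 − 1.5·IQR = 56.60 − 51.675 = 4.925.
Upper fence = Q3 + 1.5·IQR = 91.05 + 51.675 = 142.725.
1.8 < 4.925 → outlier.
303.0 > 142.725 → outlier.
All remaining values lie within [4.925, 142.725].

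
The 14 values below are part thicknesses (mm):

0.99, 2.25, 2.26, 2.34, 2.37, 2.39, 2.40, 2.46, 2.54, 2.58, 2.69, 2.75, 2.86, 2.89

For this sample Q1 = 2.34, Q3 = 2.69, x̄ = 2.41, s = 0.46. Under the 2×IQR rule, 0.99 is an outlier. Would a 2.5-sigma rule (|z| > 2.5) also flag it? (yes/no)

z = (0.99 − 2.41) / 0.46 = -3.09.
|z| = 3.09 > 2.5.

yes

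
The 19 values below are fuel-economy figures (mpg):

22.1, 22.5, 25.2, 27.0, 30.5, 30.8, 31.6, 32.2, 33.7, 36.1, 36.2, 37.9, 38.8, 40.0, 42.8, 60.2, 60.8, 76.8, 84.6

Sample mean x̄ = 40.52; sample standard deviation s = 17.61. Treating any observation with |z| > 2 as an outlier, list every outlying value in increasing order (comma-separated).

76.8, 84.6

Cutoffs at x̄ ± 2s: 40.52 ± 2·17.61 = [5.30, 75.74].
76.8: z = 2.06, |z| > 2 → outlier.
84.6: z = 2.50, |z| > 2 → outlier.
Every other value lies within [5.30, 75.74].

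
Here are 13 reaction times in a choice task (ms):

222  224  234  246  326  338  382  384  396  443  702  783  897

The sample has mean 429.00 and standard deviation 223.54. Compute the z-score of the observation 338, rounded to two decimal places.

z = (338 − 429.00) / 223.54 = -0.41.

-0.41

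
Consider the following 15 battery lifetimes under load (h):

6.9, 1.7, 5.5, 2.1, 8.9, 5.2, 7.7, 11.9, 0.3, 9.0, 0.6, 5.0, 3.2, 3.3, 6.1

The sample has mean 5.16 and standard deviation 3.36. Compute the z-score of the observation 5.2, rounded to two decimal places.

z = (5.2 − 5.16) / 3.36 = 0.01.

0.01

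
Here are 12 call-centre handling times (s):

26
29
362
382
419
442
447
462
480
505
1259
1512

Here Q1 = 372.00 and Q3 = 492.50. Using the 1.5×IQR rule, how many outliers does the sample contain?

IQR = 120.50; fences at 372.00 − 180.75 = 191.25 and 492.50 + 180.75 = 673.25.
Outside the cutoffs: 26, 29, 1259, 1512.

4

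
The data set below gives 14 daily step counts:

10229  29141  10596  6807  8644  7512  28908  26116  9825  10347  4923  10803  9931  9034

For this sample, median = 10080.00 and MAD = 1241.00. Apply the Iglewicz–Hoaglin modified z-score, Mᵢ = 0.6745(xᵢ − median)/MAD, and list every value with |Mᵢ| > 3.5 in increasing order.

26116, 28908, 29141

|Mᵢ| > 3.5 ⇔ |xᵢ − 10080.00| > 3.5·1241.00/0.6745 = 6439.58.
So outliers lie outside [3640.42, 16519.58].
26116: M = 8.72 → outlier.
28908: M = 10.23 → outlier.
29141: M = 10.36 → outlier.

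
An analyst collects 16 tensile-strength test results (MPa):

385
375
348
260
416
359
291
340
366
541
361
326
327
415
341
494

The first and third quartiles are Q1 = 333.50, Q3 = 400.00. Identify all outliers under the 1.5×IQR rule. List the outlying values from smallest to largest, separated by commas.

541

IQR = Q3 − Q1 = 400.00 − 333.50 = 66.50.
Lower fence = Q1 − 1.5·IQR = 333.50 − 99.75 = 233.75.
Upper fence = Q3 + 1.5·IQR = 400.00 + 99.75 = 499.75.
541 > 499.75 → outlier.
All remaining values lie within [233.75, 499.75].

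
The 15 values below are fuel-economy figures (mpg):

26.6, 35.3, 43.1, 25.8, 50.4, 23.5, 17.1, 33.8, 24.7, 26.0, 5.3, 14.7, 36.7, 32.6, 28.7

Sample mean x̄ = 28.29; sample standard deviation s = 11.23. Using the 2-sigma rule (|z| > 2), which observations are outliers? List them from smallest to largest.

5.3

Cutoffs at x̄ ± 2s: 28.29 ± 2·11.23 = [5.83, 50.75].
5.3: z = -2.05, |z| > 2 → outlier.
Every other value lies within [5.83, 50.75].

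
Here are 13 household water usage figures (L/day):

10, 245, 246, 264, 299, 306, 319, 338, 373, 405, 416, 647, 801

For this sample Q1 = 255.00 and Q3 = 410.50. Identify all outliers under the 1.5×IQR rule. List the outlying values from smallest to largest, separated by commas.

10, 647, 801

IQR = Q3 − Q1 = 410.50 − 255.00 = 155.50.
Lower fence = Q1 − 1.5·IQR = 255.00 − 233.25 = 21.75.
Upper fence = Q3 + 1.5·IQR = 410.50 + 233.25 = 643.75.
10 < 21.75 → outlier.
647 > 643.75 → outlier.
801 > 643.75 → outlier.
All remaining values lie within [21.75, 643.75].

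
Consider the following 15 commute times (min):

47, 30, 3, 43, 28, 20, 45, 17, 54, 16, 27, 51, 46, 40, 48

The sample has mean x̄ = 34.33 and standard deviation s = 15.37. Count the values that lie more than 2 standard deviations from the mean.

Cutoffs: x̄ ± 2s = [3.59, 65.07].
Outside the cutoffs: 3.

1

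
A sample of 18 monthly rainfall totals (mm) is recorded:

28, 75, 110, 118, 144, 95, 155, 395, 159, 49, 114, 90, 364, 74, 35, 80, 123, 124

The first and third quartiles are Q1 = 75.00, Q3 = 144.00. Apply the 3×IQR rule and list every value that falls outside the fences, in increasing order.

IQR = Q3 − Q1 = 144.00 − 75.00 = 69.00.
Lower fence = Q1 − 3·IQR = 75.00 − 207.00 = -132.00.
Upper fence = Q3 + 3·IQR = 144.00 + 207.00 = 351.00.
364 > 351.00 → outlier.
395 > 351.00 → outlier.
All remaining values lie within [-132.00, 351.00].

364, 395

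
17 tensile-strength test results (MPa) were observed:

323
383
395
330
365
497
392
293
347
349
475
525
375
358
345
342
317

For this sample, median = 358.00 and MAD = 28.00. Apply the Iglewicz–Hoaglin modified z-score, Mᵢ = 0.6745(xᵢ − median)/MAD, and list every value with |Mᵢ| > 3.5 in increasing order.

525

|Mᵢ| > 3.5 ⇔ |xᵢ − 358.00| > 3.5·28.00/0.6745 = 145.29.
So outliers lie outside [212.71, 503.29].
525: M = 4.02 → outlier.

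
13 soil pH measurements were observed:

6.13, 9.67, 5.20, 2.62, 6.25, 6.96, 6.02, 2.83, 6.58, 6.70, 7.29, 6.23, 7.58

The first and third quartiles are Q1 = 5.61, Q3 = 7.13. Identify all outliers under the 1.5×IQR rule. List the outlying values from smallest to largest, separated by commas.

2.62, 2.83, 9.67

IQR = Q3 − Q1 = 7.13 − 5.61 = 1.52.
Lower fence = Q1 − 1.5·IQR = 5.61 − 2.28 = 3.33.
Upper fence = Q3 + 1.5·IQR = 7.13 + 2.28 = 9.41.
2.62 < 3.33 → outlier.
2.83 < 3.33 → outlier.
9.67 > 9.41 → outlier.
All remaining values lie within [3.33, 9.41].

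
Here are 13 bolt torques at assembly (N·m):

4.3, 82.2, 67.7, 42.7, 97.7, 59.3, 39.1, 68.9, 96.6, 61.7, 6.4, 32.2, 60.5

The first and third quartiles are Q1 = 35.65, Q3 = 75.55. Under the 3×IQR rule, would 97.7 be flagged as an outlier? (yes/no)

no

IQR = Q3 − Q1 = 75.55 − 35.65 = 39.90.
Lower fence = Q1 − 3·IQR = 35.65 − 119.70 = -84.05.
Upper fence = Q3 + 3·IQR = 75.55 + 119.70 = 195.25.
97.7 lies within [-84.05, 195.25].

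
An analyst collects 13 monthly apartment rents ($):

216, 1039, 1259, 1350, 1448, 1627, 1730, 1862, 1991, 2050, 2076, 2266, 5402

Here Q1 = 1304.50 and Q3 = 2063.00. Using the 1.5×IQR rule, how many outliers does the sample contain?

IQR = 758.50; fences at 1304.50 − 1137.75 = 166.75 and 2063.00 + 1137.75 = 3200.75.
Outside the cutoffs: 5402.

1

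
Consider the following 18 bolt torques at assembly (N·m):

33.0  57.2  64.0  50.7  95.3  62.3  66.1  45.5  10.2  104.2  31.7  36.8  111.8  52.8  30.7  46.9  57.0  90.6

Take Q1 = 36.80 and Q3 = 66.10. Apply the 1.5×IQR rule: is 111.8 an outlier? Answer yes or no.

yes

IQR = Q3 − Q1 = 66.10 − 36.80 = 29.30.
Lower fence = Q1 − 1.5·IQR = 36.80 − 43.95 = -7.15.
Upper fence = Q3 + 1.5·IQR = 66.10 + 43.95 = 110.05.
111.8 lies above the upper fence.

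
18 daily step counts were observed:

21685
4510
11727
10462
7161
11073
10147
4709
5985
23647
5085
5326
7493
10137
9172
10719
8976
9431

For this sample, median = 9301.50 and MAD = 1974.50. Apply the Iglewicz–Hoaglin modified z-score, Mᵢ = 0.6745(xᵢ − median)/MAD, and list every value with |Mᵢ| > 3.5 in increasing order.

|Mᵢ| > 3.5 ⇔ |xᵢ − 9301.50| > 3.5·1974.50/0.6745 = 10245.74.
So outliers lie outside [-944.24, 19547.24].
21685: M = 4.23 → outlier.
23647: M = 4.90 → outlier.

21685, 23647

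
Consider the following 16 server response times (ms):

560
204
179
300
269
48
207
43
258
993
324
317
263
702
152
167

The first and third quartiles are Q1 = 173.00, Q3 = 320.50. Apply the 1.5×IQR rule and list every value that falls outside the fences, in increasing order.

560, 702, 993

IQR = Q3 − Q1 = 320.50 − 173.00 = 147.50.
Lower fence = Q1 − 1.5·IQR = 173.00 − 221.25 = -48.25.
Upper fence = Q3 + 1.5·IQR = 320.50 + 221.25 = 541.75.
560 > 541.75 → outlier.
702 > 541.75 → outlier.
993 > 541.75 → outlier.
All remaining values lie within [-48.25, 541.75].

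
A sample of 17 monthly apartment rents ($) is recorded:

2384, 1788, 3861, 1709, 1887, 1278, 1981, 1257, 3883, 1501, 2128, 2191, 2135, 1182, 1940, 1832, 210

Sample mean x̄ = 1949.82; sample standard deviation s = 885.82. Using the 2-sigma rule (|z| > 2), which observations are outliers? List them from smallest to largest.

Cutoffs at x̄ ± 2s: 1949.82 ± 2·885.82 = [178.18, 3721.46].
3861: z = 2.16, |z| > 2 → outlier.
3883: z = 2.18, |z| > 2 → outlier.
Every other value lies within [178.18, 3721.46].

3861, 3883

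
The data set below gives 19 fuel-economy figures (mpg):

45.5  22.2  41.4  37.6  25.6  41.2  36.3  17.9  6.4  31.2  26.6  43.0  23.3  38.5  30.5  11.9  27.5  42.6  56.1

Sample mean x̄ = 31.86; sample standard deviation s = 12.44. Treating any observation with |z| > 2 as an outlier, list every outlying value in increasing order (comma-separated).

6.4

Cutoffs at x̄ ± 2s: 31.86 ± 2·12.44 = [6.98, 56.74].
6.4: z = -2.05, |z| > 2 → outlier.
Every other value lies within [6.98, 56.74].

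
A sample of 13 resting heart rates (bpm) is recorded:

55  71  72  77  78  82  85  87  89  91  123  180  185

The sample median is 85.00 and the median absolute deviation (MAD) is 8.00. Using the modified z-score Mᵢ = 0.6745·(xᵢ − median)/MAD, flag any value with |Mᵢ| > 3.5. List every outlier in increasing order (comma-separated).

|Mᵢ| > 3.5 ⇔ |xᵢ − 85.00| > 3.5·8.00/0.6745 = 41.51.
So outliers lie outside [43.49, 126.51].
180: M = 8.01 → outlier.
185: M = 8.43 → outlier.

180, 185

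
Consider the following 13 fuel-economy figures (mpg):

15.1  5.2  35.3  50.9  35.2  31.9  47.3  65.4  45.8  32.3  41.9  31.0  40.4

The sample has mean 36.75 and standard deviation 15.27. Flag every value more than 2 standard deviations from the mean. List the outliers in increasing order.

Cutoffs at x̄ ± 2s: 36.75 ± 2·15.27 = [6.21, 67.29].
5.2: z = -2.07, |z| > 2 → outlier.
Every other value lies within [6.21, 67.29].

5.2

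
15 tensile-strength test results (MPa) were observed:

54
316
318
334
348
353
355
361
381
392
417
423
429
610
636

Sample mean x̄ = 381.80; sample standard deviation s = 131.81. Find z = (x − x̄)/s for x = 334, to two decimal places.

-0.36

z = (334 − 381.80) / 131.81 = -0.36.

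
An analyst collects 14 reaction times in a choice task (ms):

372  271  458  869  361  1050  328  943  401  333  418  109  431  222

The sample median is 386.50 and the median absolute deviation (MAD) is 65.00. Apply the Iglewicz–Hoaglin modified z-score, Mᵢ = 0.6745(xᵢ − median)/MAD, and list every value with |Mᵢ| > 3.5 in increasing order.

869, 943, 1050

|Mᵢ| > 3.5 ⇔ |xᵢ − 386.50| > 3.5·65.00/0.6745 = 337.29.
So outliers lie outside [49.21, 723.79].
869: M = 5.01 → outlier.
943: M = 5.77 → outlier.
1050: M = 6.89 → outlier.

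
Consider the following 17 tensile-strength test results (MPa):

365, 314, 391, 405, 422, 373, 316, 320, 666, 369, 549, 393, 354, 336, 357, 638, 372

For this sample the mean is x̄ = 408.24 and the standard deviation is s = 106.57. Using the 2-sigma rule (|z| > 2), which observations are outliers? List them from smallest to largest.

Cutoffs at x̄ ± 2s: 408.24 ± 2·106.57 = [195.10, 621.38].
638: z = 2.16, |z| > 2 → outlier.
666: z = 2.42, |z| > 2 → outlier.
Every other value lies within [195.10, 621.38].

638, 666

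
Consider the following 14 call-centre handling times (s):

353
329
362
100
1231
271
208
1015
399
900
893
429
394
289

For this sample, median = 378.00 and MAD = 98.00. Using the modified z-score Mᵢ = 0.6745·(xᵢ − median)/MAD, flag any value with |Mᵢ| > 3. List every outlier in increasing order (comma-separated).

893, 900, 1015, 1231

|Mᵢ| > 3 ⇔ |xᵢ − 378.00| > 3·98.00/0.6745 = 435.88.
So outliers lie outside [-57.88, 813.88].
893: M = 3.54 → outlier.
900: M = 3.59 → outlier.
1015: M = 4.38 → outlier.
1231: M = 5.87 → outlier.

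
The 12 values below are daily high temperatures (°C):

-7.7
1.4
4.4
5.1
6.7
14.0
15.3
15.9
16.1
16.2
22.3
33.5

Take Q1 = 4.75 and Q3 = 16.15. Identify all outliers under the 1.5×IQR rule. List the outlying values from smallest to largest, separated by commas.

IQR = Q3 − Q1 = 16.15 − 4.75 = 11.40.
Lower fence = Q1 − 1.5·IQR = 4.75 − 17.10 = -12.35.
Upper fence = Q3 + 1.5·IQR = 16.15 + 17.10 = 33.25.
33.5 > 33.25 → outlier.
All remaining values lie within [-12.35, 33.25].

33.5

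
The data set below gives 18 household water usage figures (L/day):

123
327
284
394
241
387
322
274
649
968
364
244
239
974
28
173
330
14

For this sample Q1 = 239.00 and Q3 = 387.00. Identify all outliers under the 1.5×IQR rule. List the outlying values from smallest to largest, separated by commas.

IQR = Q3 − Q1 = 387.00 − 239.00 = 148.00.
Lower fence = Q1 − 1.5·IQR = 239.00 − 222.00 = 17.00.
Upper fence = Q3 + 1.5·IQR = 387.00 + 222.00 = 609.00.
14 < 17.00 → outlier.
649 > 609.00 → outlier.
968 > 609.00 → outlier.
974 > 609.00 → outlier.
All remaining values lie within [17.00, 609.00].

14, 649, 968, 974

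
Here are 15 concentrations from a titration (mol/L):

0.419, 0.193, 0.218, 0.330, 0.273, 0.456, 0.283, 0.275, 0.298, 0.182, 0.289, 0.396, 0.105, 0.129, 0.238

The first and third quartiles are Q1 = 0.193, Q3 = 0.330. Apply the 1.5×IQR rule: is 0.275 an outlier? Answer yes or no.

IQR = Q3 − Q1 = 0.330 − 0.193 = 0.137.
Lower fence = Q1 − 1.5·IQR = 0.193 − 0.2055 = -0.0125.
Upper fence = Q3 + 1.5·IQR = 0.330 + 0.2055 = 0.5355.
0.275 lies within [-0.0125, 0.5355].

no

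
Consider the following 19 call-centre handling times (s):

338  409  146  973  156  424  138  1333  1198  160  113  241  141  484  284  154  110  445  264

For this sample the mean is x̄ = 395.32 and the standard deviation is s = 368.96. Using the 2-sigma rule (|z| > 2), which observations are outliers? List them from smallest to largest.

Cutoffs at x̄ ± 2s: 395.32 ± 2·368.96 = [-342.60, 1133.24].
1198: z = 2.18, |z| > 2 → outlier.
1333: z = 2.54, |z| > 2 → outlier.
Every other value lies within [-342.60, 1133.24].

1198, 1333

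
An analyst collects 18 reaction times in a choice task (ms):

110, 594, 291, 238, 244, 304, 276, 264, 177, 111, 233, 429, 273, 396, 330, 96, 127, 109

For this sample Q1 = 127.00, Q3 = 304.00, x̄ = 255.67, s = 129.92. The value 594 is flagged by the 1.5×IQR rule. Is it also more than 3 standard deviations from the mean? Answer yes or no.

no

z = (594 − 255.67) / 129.92 = 2.60.
|z| = 2.60 ≤ 3.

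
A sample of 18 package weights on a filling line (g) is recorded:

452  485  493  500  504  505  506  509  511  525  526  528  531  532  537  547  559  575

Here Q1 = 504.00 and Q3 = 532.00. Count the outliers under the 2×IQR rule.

0

IQR = 28.00; fences at 504.00 − 56.00 = 448.00 and 532.00 + 56.00 = 588.00.
Every value lies within the cutoffs.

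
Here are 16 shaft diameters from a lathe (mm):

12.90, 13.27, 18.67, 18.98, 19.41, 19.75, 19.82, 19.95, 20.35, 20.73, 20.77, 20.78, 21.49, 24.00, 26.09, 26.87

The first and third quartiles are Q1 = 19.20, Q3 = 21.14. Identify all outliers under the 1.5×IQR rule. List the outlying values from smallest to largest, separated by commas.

12.90, 13.27, 26.09, 26.87

IQR = Q3 − Q1 = 21.14 − 19.20 = 1.94.
Lower fence = Q1 − 1.5·IQR = 19.20 − 2.91 = 16.29.
Upper fence = Q3 + 1.5·IQR = 21.14 + 2.91 = 24.05.
12.90 < 16.29 → outlier.
13.27 < 16.29 → outlier.
26.09 > 24.05 → outlier.
26.87 > 24.05 → outlier.
All remaining values lie within [16.29, 24.05].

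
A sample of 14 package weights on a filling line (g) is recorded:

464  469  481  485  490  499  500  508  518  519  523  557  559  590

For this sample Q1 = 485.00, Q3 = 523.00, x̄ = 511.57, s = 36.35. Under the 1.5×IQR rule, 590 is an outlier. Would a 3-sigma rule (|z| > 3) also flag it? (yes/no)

no

z = (590 − 511.57) / 36.35 = 2.16.
|z| = 2.16 ≤ 3.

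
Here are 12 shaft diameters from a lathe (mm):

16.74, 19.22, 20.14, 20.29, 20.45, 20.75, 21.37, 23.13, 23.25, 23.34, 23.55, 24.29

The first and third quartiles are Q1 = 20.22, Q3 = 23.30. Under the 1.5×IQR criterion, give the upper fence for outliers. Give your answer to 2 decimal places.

IQR = Q3 − Q1 = 23.30 − 20.22 = 3.08.
Lower fence = Q1 − 1.5·IQR = 20.22 − 4.62 = 15.60.
Upper fence = Q3 + 1.5·IQR = 23.30 + 4.62 = 27.92.

27.92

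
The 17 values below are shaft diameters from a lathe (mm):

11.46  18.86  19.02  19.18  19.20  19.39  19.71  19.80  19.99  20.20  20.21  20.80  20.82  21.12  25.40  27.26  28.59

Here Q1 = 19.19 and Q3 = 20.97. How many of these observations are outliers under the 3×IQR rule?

IQR = 1.78; fences at 19.19 − 5.34 = 13.85 and 20.97 + 5.34 = 26.31.
Outside the cutoffs: 11.46, 27.26, 28.59.

3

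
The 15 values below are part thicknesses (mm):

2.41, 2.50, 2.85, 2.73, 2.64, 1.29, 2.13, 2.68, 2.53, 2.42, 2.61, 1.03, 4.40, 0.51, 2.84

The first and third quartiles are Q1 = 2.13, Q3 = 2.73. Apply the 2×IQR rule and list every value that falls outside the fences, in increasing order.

0.51, 4.40

IQR = Q3 − Q1 = 2.73 − 2.13 = 0.60.
Lower fence = Q1 − 2·IQR = 2.13 − 1.20 = 0.93.
Upper fence = Q3 + 2·IQR = 2.73 + 1.20 = 3.93.
0.51 < 0.93 → outlier.
4.40 > 3.93 → outlier.
All remaining values lie within [0.93, 3.93].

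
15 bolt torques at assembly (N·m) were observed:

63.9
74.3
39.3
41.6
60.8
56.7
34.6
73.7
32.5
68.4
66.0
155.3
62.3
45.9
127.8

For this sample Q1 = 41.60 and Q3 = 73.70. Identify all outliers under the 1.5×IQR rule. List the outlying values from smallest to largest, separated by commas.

IQR = Q3 − Q1 = 73.70 − 41.60 = 32.10.
Lower fence = Q1 − 1.5·IQR = 41.60 − 48.15 = -6.55.
Upper fence = Q3 + 1.5·IQR = 73.70 + 48.15 = 121.85.
127.8 > 121.85 → outlier.
155.3 > 121.85 → outlier.
All remaining values lie within [-6.55, 121.85].

127.8, 155.3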